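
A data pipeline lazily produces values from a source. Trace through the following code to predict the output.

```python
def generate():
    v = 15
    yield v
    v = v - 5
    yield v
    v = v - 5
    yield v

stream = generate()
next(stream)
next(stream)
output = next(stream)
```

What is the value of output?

Step 1: Trace through generator execution:
  Yield 1: v starts at 15, yield 15
  Yield 2: v = 15 - 5 = 10, yield 10
  Yield 3: v = 10 - 5 = 5, yield 5
Step 2: First next() gets 15, second next() gets the second value, third next() yields 5.
Therefore output = 5.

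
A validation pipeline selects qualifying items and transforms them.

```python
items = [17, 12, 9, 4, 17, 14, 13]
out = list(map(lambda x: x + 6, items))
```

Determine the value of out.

Step 1: Apply lambda x: x + 6 to each element:
  17 -> 23
  12 -> 18
  9 -> 15
  4 -> 10
  17 -> 23
  14 -> 20
  13 -> 19
Therefore out = [23, 18, 15, 10, 23, 20, 19].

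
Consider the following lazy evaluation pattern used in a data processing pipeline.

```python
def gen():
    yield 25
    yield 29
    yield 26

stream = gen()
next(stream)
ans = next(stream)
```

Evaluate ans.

Step 1: gen() creates a generator.
Step 2: next(stream) yields 25 (consumed and discarded).
Step 3: next(stream) yields 29, assigned to ans.
Therefore ans = 29.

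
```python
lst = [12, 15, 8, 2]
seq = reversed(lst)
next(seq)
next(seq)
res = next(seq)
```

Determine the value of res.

Step 1: reversed([12, 15, 8, 2]) gives iterator: [2, 8, 15, 12].
Step 2: First next() = 2, second next() = 8.
Step 3: Third next() = 15.
Therefore res = 15.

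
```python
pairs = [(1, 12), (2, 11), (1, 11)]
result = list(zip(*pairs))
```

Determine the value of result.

Step 1: zip(*pairs) transposes: unzips [(1, 12), (2, 11), (1, 11)] into separate sequences.
Step 2: First elements: (1, 2, 1), second elements: (12, 11, 11).
Therefore result = [(1, 2, 1), (12, 11, 11)].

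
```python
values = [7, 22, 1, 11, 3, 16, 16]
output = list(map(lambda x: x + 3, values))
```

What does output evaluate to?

Step 1: Apply lambda x: x + 3 to each element:
  7 -> 10
  22 -> 25
  1 -> 4
  11 -> 14
  3 -> 6
  16 -> 19
  16 -> 19
Therefore output = [10, 25, 4, 14, 6, 19, 19].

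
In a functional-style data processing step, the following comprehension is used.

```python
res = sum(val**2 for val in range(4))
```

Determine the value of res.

Step 1: Compute val**2 for each val in range(4):
  val=0: 0**2 = 0
  val=1: 1**2 = 1
  val=2: 2**2 = 4
  val=3: 3**2 = 9
Step 2: sum = 0 + 1 + 4 + 9 = 14.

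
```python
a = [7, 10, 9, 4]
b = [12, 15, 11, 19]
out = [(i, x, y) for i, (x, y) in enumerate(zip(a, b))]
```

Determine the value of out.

Step 1: enumerate(zip(a, b)) gives index with paired elements:
  i=0: (7, 12)
  i=1: (10, 15)
  i=2: (9, 11)
  i=3: (4, 19)
Therefore out = [(0, 7, 12), (1, 10, 15), (2, 9, 11), (3, 4, 19)].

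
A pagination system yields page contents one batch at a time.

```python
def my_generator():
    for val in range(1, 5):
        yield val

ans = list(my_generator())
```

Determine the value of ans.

Step 1: The generator yields each value from range(1, 5).
Step 2: list() consumes all yields: [1, 2, 3, 4].
Therefore ans = [1, 2, 3, 4].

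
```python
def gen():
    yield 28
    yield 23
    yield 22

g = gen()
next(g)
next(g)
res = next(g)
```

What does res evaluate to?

Step 1: gen() creates a generator.
Step 2: next(g) yields 28 (consumed and discarded).
Step 3: next(g) yields 23 (consumed and discarded).
Step 4: next(g) yields 22, assigned to res.
Therefore res = 22.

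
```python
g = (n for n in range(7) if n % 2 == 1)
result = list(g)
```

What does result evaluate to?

Step 1: Filter range(7) keeping only odd values:
  n=0: even, excluded
  n=1: odd, included
  n=2: even, excluded
  n=3: odd, included
  n=4: even, excluded
  n=5: odd, included
  n=6: even, excluded
Therefore result = [1, 3, 5].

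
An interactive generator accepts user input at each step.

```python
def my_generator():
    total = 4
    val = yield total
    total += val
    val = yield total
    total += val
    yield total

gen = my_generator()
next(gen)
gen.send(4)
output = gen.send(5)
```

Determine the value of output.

Step 1: next() -> yield total=4.
Step 2: send(4) -> val=4, total = 4+4 = 8, yield 8.
Step 3: send(5) -> val=5, total = 8+5 = 13, yield 13.
Therefore output = 13.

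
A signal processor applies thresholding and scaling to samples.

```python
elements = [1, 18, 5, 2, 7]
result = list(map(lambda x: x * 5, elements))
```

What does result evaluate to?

Step 1: Apply lambda x: x * 5 to each element:
  1 -> 5
  18 -> 90
  5 -> 25
  2 -> 10
  7 -> 35
Therefore result = [5, 90, 25, 10, 35].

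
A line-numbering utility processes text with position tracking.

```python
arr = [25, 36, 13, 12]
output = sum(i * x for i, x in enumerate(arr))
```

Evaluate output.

Step 1: Compute i * x for each (i, x) in enumerate([25, 36, 13, 12]):
  i=0, x=25: 0*25 = 0
  i=1, x=36: 1*36 = 36
  i=2, x=13: 2*13 = 26
  i=3, x=12: 3*12 = 36
Step 2: sum = 0 + 36 + 26 + 36 = 98.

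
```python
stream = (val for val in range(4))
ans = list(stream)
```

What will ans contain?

Step 1: Generator expression iterates range(4): [0, 1, 2, 3].
Step 2: list() collects all values.
Therefore ans = [0, 1, 2, 3].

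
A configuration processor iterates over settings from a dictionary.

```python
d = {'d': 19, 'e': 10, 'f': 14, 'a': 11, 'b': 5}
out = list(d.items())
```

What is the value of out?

Step 1: d.items() returns (key, value) pairs in insertion order.
Therefore out = [('d', 19), ('e', 10), ('f', 14), ('a', 11), ('b', 5)].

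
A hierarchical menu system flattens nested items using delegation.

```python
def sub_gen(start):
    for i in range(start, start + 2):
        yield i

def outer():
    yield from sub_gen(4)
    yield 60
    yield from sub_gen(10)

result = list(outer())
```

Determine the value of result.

Step 1: outer() delegates to sub_gen(4):
  yield 4
  yield 5
Step 2: yield 60
Step 3: Delegates to sub_gen(10):
  yield 10
  yield 11
Therefore result = [4, 5, 60, 10, 11].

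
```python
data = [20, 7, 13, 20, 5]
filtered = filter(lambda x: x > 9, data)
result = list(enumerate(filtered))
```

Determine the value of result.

Step 1: Filter [20, 7, 13, 20, 5] for > 9: [20, 13, 20].
Step 2: enumerate re-indexes from 0: [(0, 20), (1, 13), (2, 20)].
Therefore result = [(0, 20), (1, 13), (2, 20)].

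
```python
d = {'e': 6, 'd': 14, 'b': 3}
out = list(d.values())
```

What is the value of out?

Step 1: d.values() returns the dictionary values in insertion order.
Therefore out = [6, 14, 3].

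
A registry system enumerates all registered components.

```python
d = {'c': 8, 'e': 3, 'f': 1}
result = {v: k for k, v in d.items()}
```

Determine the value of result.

Step 1: Invert dict (swap keys and values):
  'c': 8 -> 8: 'c'
  'e': 3 -> 3: 'e'
  'f': 1 -> 1: 'f'
Therefore result = {8: 'c', 3: 'e', 1: 'f'}.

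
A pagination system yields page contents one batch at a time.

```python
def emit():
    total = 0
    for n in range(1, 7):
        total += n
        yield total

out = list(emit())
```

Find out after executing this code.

Step 1: Generator accumulates running sum:
  n=1: total = 1, yield 1
  n=2: total = 3, yield 3
  n=3: total = 6, yield 6
  n=4: total = 10, yield 10
  n=5: total = 15, yield 15
  n=6: total = 21, yield 21
Therefore out = [1, 3, 6, 10, 15, 21].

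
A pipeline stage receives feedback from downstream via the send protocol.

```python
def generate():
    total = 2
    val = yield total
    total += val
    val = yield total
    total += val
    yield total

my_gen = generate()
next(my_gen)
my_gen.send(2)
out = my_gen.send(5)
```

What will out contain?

Step 1: next() -> yield total=2.
Step 2: send(2) -> val=2, total = 2+2 = 4, yield 4.
Step 3: send(5) -> val=5, total = 4+5 = 9, yield 9.
Therefore out = 9.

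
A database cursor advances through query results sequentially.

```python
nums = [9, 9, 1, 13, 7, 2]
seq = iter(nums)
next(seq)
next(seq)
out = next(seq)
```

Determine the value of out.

Step 1: Create iterator over [9, 9, 1, 13, 7, 2].
Step 2: next() consumes 9.
Step 3: next() consumes 9.
Step 4: next() returns 1.
Therefore out = 1.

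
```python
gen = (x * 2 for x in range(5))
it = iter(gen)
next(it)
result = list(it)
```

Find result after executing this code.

Step 1: Generator produces [0, 2, 4, 6, 8].
Step 2: next(it) consumes first element (0).
Step 3: list(it) collects remaining: [2, 4, 6, 8].
Therefore result = [2, 4, 6, 8].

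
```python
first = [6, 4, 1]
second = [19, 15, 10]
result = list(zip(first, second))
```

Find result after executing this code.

Step 1: zip pairs elements at same index:
  Index 0: (6, 19)
  Index 1: (4, 15)
  Index 2: (1, 10)
Therefore result = [(6, 19), (4, 15), (1, 10)].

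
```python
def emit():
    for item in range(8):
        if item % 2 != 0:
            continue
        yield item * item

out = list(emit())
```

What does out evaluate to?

Step 1: Only yield item**2 when item is divisible by 2:
  item=0: 0 % 2 == 0, yield 0**2 = 0
  item=2: 2 % 2 == 0, yield 2**2 = 4
  item=4: 4 % 2 == 0, yield 4**2 = 16
  item=6: 6 % 2 == 0, yield 6**2 = 36
Therefore out = [0, 4, 16, 36].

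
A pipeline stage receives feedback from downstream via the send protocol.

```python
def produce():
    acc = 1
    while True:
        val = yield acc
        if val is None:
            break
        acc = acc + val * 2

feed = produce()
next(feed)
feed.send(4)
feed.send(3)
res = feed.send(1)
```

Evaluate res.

Step 1: next() -> yield acc=1.
Step 2: send(4) -> val=4, acc = 1 + 4*2 = 9, yield 9.
Step 3: send(3) -> val=3, acc = 9 + 3*2 = 15, yield 15.
Step 4: send(1) -> val=1, acc = 15 + 1*2 = 17, yield 17.
Therefore res = 17.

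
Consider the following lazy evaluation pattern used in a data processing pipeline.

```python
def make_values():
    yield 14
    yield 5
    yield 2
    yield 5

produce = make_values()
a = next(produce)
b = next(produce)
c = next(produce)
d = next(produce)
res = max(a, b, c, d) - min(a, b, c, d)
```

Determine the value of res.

Step 1: Create generator and consume all values:
  a = next(produce) = 14
  b = next(produce) = 5
  c = next(produce) = 2
  d = next(produce) = 5
Step 2: max = 14, min = 2, res = 14 - 2 = 12.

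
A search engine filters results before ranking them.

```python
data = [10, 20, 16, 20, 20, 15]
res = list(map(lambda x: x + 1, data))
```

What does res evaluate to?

Step 1: Apply lambda x: x + 1 to each element:
  10 -> 11
  20 -> 21
  16 -> 17
  20 -> 21
  20 -> 21
  15 -> 16
Therefore res = [11, 21, 17, 21, 21, 16].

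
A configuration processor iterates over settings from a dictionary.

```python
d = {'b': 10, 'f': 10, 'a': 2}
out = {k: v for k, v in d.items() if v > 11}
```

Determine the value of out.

Step 1: Filter items where value > 11:
  'b': 10 <= 11: removed
  'f': 10 <= 11: removed
  'a': 2 <= 11: removed
Therefore out = {}.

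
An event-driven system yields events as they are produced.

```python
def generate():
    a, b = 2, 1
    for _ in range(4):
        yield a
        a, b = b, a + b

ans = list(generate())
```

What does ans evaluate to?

Step 1: Fibonacci-like sequence starting with a=2, b=1:
  Iteration 1: yield a=2, then a,b = 1,3
  Iteration 2: yield a=1, then a,b = 3,4
  Iteration 3: yield a=3, then a,b = 4,7
  Iteration 4: yield a=4, then a,b = 7,11
Therefore ans = [2, 1, 3, 4].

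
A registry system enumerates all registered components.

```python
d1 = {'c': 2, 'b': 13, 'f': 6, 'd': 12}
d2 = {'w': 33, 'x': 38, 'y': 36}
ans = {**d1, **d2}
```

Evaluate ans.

Step 1: Merge d1 and d2 (d2 values override on key conflicts).
Step 2: d1 has keys ['c', 'b', 'f', 'd'], d2 has keys ['w', 'x', 'y'].
Therefore ans = {'c': 2, 'b': 13, 'f': 6, 'd': 12, 'w': 33, 'x': 38, 'y': 36}.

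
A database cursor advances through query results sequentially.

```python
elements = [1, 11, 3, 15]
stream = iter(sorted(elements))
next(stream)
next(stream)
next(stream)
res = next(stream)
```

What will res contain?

Step 1: sorted([1, 11, 3, 15]) = [1, 3, 11, 15].
Step 2: Create iterator and skip 3 elements.
Step 3: next() returns 15.
Therefore res = 15.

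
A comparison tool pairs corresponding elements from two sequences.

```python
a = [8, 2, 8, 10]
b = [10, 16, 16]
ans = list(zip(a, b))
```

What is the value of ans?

Step 1: zip stops at shortest (len(a)=4, len(b)=3):
  Index 0: (8, 10)
  Index 1: (2, 16)
  Index 2: (8, 16)
Step 2: Last element of a (10) has no pair, dropped.
Therefore ans = [(8, 10), (2, 16), (8, 16)].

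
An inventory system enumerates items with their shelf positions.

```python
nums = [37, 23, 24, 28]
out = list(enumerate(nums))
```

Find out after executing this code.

Step 1: enumerate pairs each element with its index:
  (0, 37)
  (1, 23)
  (2, 24)
  (3, 28)
Therefore out = [(0, 37), (1, 23), (2, 24), (3, 28)].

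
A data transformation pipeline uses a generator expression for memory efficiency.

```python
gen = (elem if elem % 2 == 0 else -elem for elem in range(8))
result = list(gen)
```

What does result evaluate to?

Step 1: For each elem in range(8), yield elem if even, else -elem:
  elem=0: even, yield 0
  elem=1: odd, yield -1
  elem=2: even, yield 2
  elem=3: odd, yield -3
  elem=4: even, yield 4
  elem=5: odd, yield -5
  elem=6: even, yield 6
  elem=7: odd, yield -7
Therefore result = [0, -1, 2, -3, 4, -5, 6, -7].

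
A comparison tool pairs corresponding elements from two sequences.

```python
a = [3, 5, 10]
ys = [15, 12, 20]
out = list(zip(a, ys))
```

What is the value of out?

Step 1: zip pairs elements at same index:
  Index 0: (3, 15)
  Index 1: (5, 12)
  Index 2: (10, 20)
Therefore out = [(3, 15), (5, 12), (10, 20)].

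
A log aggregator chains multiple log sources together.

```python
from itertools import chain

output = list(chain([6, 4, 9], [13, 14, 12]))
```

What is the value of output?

Step 1: chain() concatenates iterables: [6, 4, 9] + [13, 14, 12].
Therefore output = [6, 4, 9, 13, 14, 12].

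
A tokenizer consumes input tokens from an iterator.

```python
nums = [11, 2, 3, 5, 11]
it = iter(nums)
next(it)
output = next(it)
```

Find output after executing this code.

Step 1: Create iterator over [11, 2, 3, 5, 11].
Step 2: next() consumes 11.
Step 3: next() returns 2.
Therefore output = 2.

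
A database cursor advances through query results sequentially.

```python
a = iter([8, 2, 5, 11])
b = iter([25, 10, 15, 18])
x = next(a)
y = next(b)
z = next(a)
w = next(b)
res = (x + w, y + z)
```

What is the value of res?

Step 1: a iterates [8, 2, 5, 11], b iterates [25, 10, 15, 18].
Step 2: x = next(a) = 8, y = next(b) = 25.
Step 3: z = next(a) = 2, w = next(b) = 10.
Step 4: res = (8 + 10, 25 + 2) = (18, 27).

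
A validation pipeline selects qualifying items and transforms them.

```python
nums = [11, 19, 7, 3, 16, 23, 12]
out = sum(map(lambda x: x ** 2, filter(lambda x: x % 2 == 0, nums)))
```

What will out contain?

Step 1: Filter even numbers from [11, 19, 7, 3, 16, 23, 12]: [16, 12]
Step 2: Square each: [256, 144]
Step 3: Sum = 400.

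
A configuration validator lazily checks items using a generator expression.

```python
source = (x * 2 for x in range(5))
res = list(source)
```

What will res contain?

Step 1: For each x in range(5), compute x*2:
  x=0: 0*2 = 0
  x=1: 1*2 = 2
  x=2: 2*2 = 4
  x=3: 3*2 = 6
  x=4: 4*2 = 8
Therefore res = [0, 2, 4, 6, 8].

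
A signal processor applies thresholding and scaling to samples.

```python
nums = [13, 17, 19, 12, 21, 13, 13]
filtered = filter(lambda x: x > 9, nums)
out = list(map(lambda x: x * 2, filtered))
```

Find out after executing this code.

Step 1: Filter nums for elements > 9:
  13: kept
  17: kept
  19: kept
  12: kept
  21: kept
  13: kept
  13: kept
Step 2: Map x * 2 on filtered [13, 17, 19, 12, 21, 13, 13]:
  13 -> 26
  17 -> 34
  19 -> 38
  12 -> 24
  21 -> 42
  13 -> 26
  13 -> 26
Therefore out = [26, 34, 38, 24, 42, 26, 26].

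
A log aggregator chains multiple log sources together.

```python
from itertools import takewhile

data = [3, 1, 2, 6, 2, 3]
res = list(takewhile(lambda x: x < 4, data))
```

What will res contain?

Step 1: takewhile stops at first element >= 4:
  3 < 4: take
  1 < 4: take
  2 < 4: take
  6 >= 4: stop
Therefore res = [3, 1, 2].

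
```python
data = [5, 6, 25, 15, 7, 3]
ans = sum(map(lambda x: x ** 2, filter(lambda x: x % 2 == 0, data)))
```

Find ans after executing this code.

Step 1: Filter even numbers from [5, 6, 25, 15, 7, 3]: [6]
Step 2: Square each: [36]
Step 3: Sum = 36.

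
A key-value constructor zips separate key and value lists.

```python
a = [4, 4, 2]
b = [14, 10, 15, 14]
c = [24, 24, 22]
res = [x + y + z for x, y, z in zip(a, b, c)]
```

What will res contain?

Step 1: zip three lists (truncates to shortest, len=3):
  4 + 14 + 24 = 42
  4 + 10 + 24 = 38
  2 + 15 + 22 = 39
Therefore res = [42, 38, 39].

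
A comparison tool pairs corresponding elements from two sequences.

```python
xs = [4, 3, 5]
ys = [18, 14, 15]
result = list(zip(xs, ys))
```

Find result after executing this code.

Step 1: zip pairs elements at same index:
  Index 0: (4, 18)
  Index 1: (3, 14)
  Index 2: (5, 15)
Therefore result = [(4, 18), (3, 14), (5, 15)].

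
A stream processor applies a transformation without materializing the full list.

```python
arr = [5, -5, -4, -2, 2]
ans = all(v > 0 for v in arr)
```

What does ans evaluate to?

Step 1: Check v > 0 for each element in [5, -5, -4, -2, 2]:
  5 > 0: True
  -5 > 0: False
  -4 > 0: False
  -2 > 0: False
  2 > 0: True
Step 2: all() returns False.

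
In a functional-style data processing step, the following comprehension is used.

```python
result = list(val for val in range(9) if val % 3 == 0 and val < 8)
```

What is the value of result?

Step 1: Filter range(9) where val % 3 == 0 and val < 8:
  val=0: both conditions met, included
  val=1: excluded (1 % 3 != 0)
  val=2: excluded (2 % 3 != 0)
  val=3: both conditions met, included
  val=4: excluded (4 % 3 != 0)
  val=5: excluded (5 % 3 != 0)
  val=6: both conditions met, included
  val=7: excluded (7 % 3 != 0)
  val=8: excluded (8 % 3 != 0, 8 >= 8)
Therefore result = [0, 3, 6].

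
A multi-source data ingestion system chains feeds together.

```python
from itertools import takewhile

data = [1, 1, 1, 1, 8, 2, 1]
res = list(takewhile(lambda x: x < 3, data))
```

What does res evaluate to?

Step 1: takewhile stops at first element >= 3:
  1 < 3: take
  1 < 3: take
  1 < 3: take
  1 < 3: take
  8 >= 3: stop
Therefore res = [1, 1, 1, 1].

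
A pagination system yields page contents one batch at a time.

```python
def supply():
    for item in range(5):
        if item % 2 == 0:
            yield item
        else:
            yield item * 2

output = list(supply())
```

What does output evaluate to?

Step 1: For each item in range(5), yield item if even, else item*2:
  item=0 (even): yield 0
  item=1 (odd): yield 1*2 = 2
  item=2 (even): yield 2
  item=3 (odd): yield 3*2 = 6
  item=4 (even): yield 4
Therefore output = [0, 2, 2, 6, 4].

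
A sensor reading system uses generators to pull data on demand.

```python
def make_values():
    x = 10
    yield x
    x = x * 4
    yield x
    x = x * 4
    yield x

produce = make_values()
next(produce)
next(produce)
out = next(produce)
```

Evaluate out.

Step 1: Trace through generator execution:
  Yield 1: x starts at 10, yield 10
  Yield 2: x = 10 * 4 = 40, yield 40
  Yield 3: x = 40 * 4 = 160, yield 160
Step 2: First next() gets 10, second next() gets the second value, third next() yields 160.
Therefore out = 160.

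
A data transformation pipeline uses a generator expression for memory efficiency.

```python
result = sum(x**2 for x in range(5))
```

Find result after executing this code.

Step 1: Compute x**2 for each x in range(5):
  x=0: 0**2 = 0
  x=1: 1**2 = 1
  x=2: 2**2 = 4
  x=3: 3**2 = 9
  x=4: 4**2 = 16
Step 2: sum = 0 + 1 + 4 + 9 + 16 = 30.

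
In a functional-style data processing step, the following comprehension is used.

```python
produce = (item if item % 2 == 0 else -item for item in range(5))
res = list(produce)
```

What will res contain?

Step 1: For each item in range(5), yield item if even, else -item:
  item=0: even, yield 0
  item=1: odd, yield -1
  item=2: even, yield 2
  item=3: odd, yield -3
  item=4: even, yield 4
Therefore res = [0, -1, 2, -3, 4].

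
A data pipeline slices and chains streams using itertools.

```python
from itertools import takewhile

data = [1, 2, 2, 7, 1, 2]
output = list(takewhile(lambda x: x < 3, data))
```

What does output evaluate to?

Step 1: takewhile stops at first element >= 3:
  1 < 3: take
  2 < 3: take
  2 < 3: take
  7 >= 3: stop
Therefore output = [1, 2, 2].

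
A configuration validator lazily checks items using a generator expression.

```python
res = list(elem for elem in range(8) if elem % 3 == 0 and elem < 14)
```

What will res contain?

Step 1: Filter range(8) where elem % 3 == 0 and elem < 14:
  elem=0: both conditions met, included
  elem=1: excluded (1 % 3 != 0)
  elem=2: excluded (2 % 3 != 0)
  elem=3: both conditions met, included
  elem=4: excluded (4 % 3 != 0)
  elem=5: excluded (5 % 3 != 0)
  elem=6: both conditions met, included
  elem=7: excluded (7 % 3 != 0)
Therefore res = [0, 3, 6].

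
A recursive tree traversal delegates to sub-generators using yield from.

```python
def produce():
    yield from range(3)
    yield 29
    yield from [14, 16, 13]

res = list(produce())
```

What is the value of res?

Step 1: Trace yields in order:
  yield 0
  yield 1
  yield 2
  yield 29
  yield 14
  yield 16
  yield 13
Therefore res = [0, 1, 2, 29, 14, 16, 13].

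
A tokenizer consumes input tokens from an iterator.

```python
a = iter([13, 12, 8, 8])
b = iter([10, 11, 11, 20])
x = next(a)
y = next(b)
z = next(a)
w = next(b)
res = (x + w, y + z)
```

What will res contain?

Step 1: a iterates [13, 12, 8, 8], b iterates [10, 11, 11, 20].
Step 2: x = next(a) = 13, y = next(b) = 10.
Step 3: z = next(a) = 12, w = next(b) = 11.
Step 4: res = (13 + 11, 10 + 12) = (24, 22).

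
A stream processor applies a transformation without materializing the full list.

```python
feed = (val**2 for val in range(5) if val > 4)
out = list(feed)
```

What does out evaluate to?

Step 1: For range(5), keep val > 4, then square:
  val=0: 0 <= 4, excluded
  val=1: 1 <= 4, excluded
  val=2: 2 <= 4, excluded
  val=3: 3 <= 4, excluded
  val=4: 4 <= 4, excluded
Therefore out = [].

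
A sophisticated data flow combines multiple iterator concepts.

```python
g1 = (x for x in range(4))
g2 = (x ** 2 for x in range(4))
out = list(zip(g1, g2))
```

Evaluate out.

Step 1: g1 produces [0, 1, 2, 3].
Step 2: g2 produces [0, 1, 4, 9].
Step 3: zip pairs them: [(0, 0), (1, 1), (2, 4), (3, 9)].
Therefore out = [(0, 0), (1, 1), (2, 4), (3, 9)].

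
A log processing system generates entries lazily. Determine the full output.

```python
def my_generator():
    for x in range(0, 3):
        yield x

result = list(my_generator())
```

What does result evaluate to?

Step 1: The generator yields each value from range(0, 3).
Step 2: list() consumes all yields: [0, 1, 2].
Therefore result = [0, 1, 2].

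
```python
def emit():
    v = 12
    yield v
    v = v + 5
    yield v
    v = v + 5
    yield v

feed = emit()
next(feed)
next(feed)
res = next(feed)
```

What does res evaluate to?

Step 1: Trace through generator execution:
  Yield 1: v starts at 12, yield 12
  Yield 2: v = 12 + 5 = 17, yield 17
  Yield 3: v = 17 + 5 = 22, yield 22
Step 2: First next() gets 12, second next() gets the second value, third next() yields 22.
Therefore res = 22.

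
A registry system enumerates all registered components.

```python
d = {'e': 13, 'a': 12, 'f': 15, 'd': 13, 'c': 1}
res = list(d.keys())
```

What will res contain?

Step 1: d.keys() returns the dictionary keys in insertion order.
Therefore res = ['e', 'a', 'f', 'd', 'c'].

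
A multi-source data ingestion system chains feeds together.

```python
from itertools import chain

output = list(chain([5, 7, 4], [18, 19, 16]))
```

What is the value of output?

Step 1: chain() concatenates iterables: [5, 7, 4] + [18, 19, 16].
Therefore output = [5, 7, 4, 18, 19, 16].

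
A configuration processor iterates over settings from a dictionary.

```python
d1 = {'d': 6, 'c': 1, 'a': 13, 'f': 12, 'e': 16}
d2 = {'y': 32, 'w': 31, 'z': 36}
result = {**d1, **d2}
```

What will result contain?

Step 1: Merge d1 and d2 (d2 values override on key conflicts).
Step 2: d1 has keys ['d', 'c', 'a', 'f', 'e'], d2 has keys ['y', 'w', 'z'].
Therefore result = {'d': 6, 'c': 1, 'a': 13, 'f': 12, 'e': 16, 'y': 32, 'w': 31, 'z': 36}.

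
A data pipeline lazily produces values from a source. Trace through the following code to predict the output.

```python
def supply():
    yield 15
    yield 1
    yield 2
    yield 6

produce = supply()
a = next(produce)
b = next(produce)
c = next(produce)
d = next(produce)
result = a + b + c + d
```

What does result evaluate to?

Step 1: Create generator and consume all values:
  a = next(produce) = 15
  b = next(produce) = 1
  c = next(produce) = 2
  d = next(produce) = 6
Step 2: result = 15 + 1 + 2 + 6 = 24.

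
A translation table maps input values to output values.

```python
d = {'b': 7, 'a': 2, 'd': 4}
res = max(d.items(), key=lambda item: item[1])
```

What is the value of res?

Step 1: Find item with maximum value:
  ('b', 7)
  ('a', 2)
  ('d', 4)
Step 2: Maximum value is 7 at key 'b'.
Therefore res = ('b', 7).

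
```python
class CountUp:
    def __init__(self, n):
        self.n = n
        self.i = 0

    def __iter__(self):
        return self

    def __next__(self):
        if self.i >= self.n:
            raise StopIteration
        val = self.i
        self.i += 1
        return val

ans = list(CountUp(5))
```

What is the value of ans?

Step 1: CountUp(5) creates an iterator counting 0 to 4.
Step 2: list() consumes all values: [0, 1, 2, 3, 4].
Therefore ans = [0, 1, 2, 3, 4].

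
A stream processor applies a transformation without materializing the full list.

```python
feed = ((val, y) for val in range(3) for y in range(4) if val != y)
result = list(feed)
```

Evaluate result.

Step 1: Nested generator over range(3) x range(4) where val != y:
  (0, 0): excluded (val == y)
  (0, 1): included
  (0, 2): included
  (0, 3): included
  (1, 0): included
  (1, 1): excluded (val == y)
  (1, 2): included
  (1, 3): included
  (2, 0): included
  (2, 1): included
  (2, 2): excluded (val == y)
  (2, 3): included
Therefore result = [(0, 1), (0, 2), (0, 3), (1, 0), (1, 2), (1, 3), (2, 0), (2, 1), (2, 3)].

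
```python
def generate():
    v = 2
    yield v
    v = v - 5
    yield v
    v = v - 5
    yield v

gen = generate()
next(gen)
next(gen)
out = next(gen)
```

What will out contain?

Step 1: Trace through generator execution:
  Yield 1: v starts at 2, yield 2
  Yield 2: v = 2 - 5 = -3, yield -3
  Yield 3: v = -3 - 5 = -8, yield -8
Step 2: First next() gets 2, second next() gets the second value, third next() yields -8.
Therefore out = -8.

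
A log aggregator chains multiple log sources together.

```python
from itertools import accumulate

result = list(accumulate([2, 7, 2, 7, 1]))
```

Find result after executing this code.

Step 1: accumulate computes running sums:
  + 2 = 2
  + 7 = 9
  + 2 = 11
  + 7 = 18
  + 1 = 19
Therefore result = [2, 9, 11, 18, 19].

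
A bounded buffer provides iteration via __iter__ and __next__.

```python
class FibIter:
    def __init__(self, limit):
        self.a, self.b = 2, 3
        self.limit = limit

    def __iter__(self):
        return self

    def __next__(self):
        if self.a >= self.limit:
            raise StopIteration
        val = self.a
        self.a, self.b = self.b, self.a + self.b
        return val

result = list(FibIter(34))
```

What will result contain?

Step 1: Fibonacci-like sequence (a=2, b=3) until >= 34:
  Yield 2, then a,b = 3,5
  Yield 3, then a,b = 5,8
  Yield 5, then a,b = 8,13
  Yield 8, then a,b = 13,21
  Yield 13, then a,b = 21,34
  Yield 21, then a,b = 34,55
Step 2: 34 >= 34, stop.
Therefore result = [2, 3, 5, 8, 13, 21].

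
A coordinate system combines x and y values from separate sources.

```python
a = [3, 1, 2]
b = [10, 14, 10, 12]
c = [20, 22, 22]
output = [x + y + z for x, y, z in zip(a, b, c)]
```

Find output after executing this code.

Step 1: zip three lists (truncates to shortest, len=3):
  3 + 10 + 20 = 33
  1 + 14 + 22 = 37
  2 + 10 + 22 = 34
Therefore output = [33, 37, 34].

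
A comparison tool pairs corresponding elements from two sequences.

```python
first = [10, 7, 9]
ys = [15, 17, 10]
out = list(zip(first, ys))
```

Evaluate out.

Step 1: zip pairs elements at same index:
  Index 0: (10, 15)
  Index 1: (7, 17)
  Index 2: (9, 10)
Therefore out = [(10, 15), (7, 17), (9, 10)].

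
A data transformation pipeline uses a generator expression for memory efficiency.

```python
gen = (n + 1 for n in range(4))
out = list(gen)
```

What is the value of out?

Step 1: For each n in range(4), compute n+1:
  n=0: 0+1 = 1
  n=1: 1+1 = 2
  n=2: 2+1 = 3
  n=3: 3+1 = 4
Therefore out = [1, 2, 3, 4].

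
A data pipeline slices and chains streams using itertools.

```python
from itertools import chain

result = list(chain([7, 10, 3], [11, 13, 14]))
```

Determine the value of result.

Step 1: chain() concatenates iterables: [7, 10, 3] + [11, 13, 14].
Therefore result = [7, 10, 3, 11, 13, 14].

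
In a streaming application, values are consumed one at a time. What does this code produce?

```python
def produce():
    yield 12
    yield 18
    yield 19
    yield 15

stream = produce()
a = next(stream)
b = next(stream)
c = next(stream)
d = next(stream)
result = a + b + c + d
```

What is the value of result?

Step 1: Create generator and consume all values:
  a = next(stream) = 12
  b = next(stream) = 18
  c = next(stream) = 19
  d = next(stream) = 15
Step 2: result = 12 + 18 + 19 + 15 = 64.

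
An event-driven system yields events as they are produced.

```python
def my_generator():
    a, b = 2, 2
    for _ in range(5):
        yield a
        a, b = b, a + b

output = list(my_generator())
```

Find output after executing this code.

Step 1: Fibonacci-like sequence starting with a=2, b=2:
  Iteration 1: yield a=2, then a,b = 2,4
  Iteration 2: yield a=2, then a,b = 4,6
  Iteration 3: yield a=4, then a,b = 6,10
  Iteration 4: yield a=6, then a,b = 10,16
  Iteration 5: yield a=10, then a,b = 16,26
Therefore output = [2, 2, 4, 6, 10].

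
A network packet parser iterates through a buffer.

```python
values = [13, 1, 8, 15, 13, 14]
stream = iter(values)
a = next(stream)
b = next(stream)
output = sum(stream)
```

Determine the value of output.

Step 1: Create iterator over [13, 1, 8, 15, 13, 14].
Step 2: a = next() = 13, b = next() = 1.
Step 3: sum() of remaining [8, 15, 13, 14] = 50.
Therefore output = 50.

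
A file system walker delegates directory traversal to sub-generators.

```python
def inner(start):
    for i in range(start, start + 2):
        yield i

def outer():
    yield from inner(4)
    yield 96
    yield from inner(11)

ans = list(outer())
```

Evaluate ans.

Step 1: outer() delegates to inner(4):
  yield 4
  yield 5
Step 2: yield 96
Step 3: Delegates to inner(11):
  yield 11
  yield 12
Therefore ans = [4, 5, 96, 11, 12].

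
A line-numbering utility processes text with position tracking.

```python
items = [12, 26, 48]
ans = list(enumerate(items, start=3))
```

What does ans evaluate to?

Step 1: enumerate with start=3:
  (3, 12)
  (4, 26)
  (5, 48)
Therefore ans = [(3, 12), (4, 26), (5, 48)].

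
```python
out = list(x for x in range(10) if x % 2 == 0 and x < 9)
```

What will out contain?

Step 1: Filter range(10) where x % 2 == 0 and x < 9:
  x=0: both conditions met, included
  x=1: excluded (1 % 2 != 0)
  x=2: both conditions met, included
  x=3: excluded (3 % 2 != 0)
  x=4: both conditions met, included
  x=5: excluded (5 % 2 != 0)
  x=6: both conditions met, included
  x=7: excluded (7 % 2 != 0)
  x=8: both conditions met, included
  x=9: excluded (9 % 2 != 0, 9 >= 9)
Therefore out = [0, 2, 4, 6, 8].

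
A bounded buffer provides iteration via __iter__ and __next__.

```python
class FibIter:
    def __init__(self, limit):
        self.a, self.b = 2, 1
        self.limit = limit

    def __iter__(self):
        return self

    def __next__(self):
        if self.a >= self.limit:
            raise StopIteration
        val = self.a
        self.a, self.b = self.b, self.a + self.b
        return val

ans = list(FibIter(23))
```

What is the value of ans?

Step 1: Fibonacci-like sequence (a=2, b=1) until >= 23:
  Yield 2, then a,b = 1,3
  Yield 1, then a,b = 3,4
  Yield 3, then a,b = 4,7
  Yield 4, then a,b = 7,11
  Yield 7, then a,b = 11,18
  Yield 11, then a,b = 18,29
  Yield 18, then a,b = 29,47
Step 2: 29 >= 23, stop.
Therefore ans = [2, 1, 3, 4, 7, 11, 18].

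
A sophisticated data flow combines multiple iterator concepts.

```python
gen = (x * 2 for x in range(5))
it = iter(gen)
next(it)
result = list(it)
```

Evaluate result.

Step 1: Generator produces [0, 2, 4, 6, 8].
Step 2: next(it) consumes first element (0).
Step 3: list(it) collects remaining: [2, 4, 6, 8].
Therefore result = [2, 4, 6, 8].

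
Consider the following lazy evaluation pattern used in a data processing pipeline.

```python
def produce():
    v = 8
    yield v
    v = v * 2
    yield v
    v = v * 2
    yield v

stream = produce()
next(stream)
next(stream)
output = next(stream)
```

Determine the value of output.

Step 1: Trace through generator execution:
  Yield 1: v starts at 8, yield 8
  Yield 2: v = 8 * 2 = 16, yield 16
  Yield 3: v = 16 * 2 = 32, yield 32
Step 2: First next() gets 8, second next() gets the second value, third next() yields 32.
Therefore output = 32.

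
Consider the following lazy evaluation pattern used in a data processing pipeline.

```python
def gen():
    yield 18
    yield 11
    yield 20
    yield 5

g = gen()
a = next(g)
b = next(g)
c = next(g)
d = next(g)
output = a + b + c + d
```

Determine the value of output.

Step 1: Create generator and consume all values:
  a = next(g) = 18
  b = next(g) = 11
  c = next(g) = 20
  d = next(g) = 5
Step 2: output = 18 + 11 + 20 + 5 = 54.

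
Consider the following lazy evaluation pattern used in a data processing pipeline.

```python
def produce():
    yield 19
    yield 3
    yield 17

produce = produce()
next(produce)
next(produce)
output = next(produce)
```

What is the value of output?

Step 1: produce() creates a generator.
Step 2: next(produce) yields 19 (consumed and discarded).
Step 3: next(produce) yields 3 (consumed and discarded).
Step 4: next(produce) yields 17, assigned to output.
Therefore output = 17.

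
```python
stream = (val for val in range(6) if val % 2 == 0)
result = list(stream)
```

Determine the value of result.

Step 1: Filter range(6) keeping only even values:
  val=0: even, included
  val=1: odd, excluded
  val=2: even, included
  val=3: odd, excluded
  val=4: even, included
  val=5: odd, excluded
Therefore result = [0, 2, 4].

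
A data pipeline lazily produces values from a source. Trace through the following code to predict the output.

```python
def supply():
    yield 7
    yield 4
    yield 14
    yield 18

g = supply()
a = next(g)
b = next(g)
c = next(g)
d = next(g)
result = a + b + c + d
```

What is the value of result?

Step 1: Create generator and consume all values:
  a = next(g) = 7
  b = next(g) = 4
  c = next(g) = 14
  d = next(g) = 18
Step 2: result = 7 + 4 + 14 + 18 = 43.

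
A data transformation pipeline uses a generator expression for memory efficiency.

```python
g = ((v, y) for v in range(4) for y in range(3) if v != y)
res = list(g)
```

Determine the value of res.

Step 1: Nested generator over range(4) x range(3) where v != y:
  (0, 0): excluded (v == y)
  (0, 1): included
  (0, 2): included
  (1, 0): included
  (1, 1): excluded (v == y)
  (1, 2): included
  (2, 0): included
  (2, 1): included
  (2, 2): excluded (v == y)
  (3, 0): included
  (3, 1): included
  (3, 2): included
Therefore res = [(0, 1), (0, 2), (1, 0), (1, 2), (2, 0), (2, 1), (3, 0), (3, 1), (3, 2)].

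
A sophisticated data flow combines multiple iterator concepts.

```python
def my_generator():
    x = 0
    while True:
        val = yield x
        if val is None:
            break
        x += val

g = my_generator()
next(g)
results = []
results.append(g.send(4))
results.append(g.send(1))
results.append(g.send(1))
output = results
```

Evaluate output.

Step 1: next(g) -> yield 0.
Step 2: send(4) -> x = 4, yield 4.
Step 3: send(1) -> x = 5, yield 5.
Step 4: send(1) -> x = 6, yield 6.
Therefore output = [4, 5, 6].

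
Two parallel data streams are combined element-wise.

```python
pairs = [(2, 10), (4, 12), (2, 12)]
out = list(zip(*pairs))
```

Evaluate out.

Step 1: zip(*pairs) transposes: unzips [(2, 10), (4, 12), (2, 12)] into separate sequences.
Step 2: First elements: (2, 4, 2), second elements: (10, 12, 12).
Therefore out = [(2, 4, 2), (10, 12, 12)].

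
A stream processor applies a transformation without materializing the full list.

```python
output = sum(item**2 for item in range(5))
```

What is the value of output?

Step 1: Compute item**2 for each item in range(5):
  item=0: 0**2 = 0
  item=1: 1**2 = 1
  item=2: 2**2 = 4
  item=3: 3**2 = 9
  item=4: 4**2 = 16
Step 2: sum = 0 + 1 + 4 + 9 + 16 = 30.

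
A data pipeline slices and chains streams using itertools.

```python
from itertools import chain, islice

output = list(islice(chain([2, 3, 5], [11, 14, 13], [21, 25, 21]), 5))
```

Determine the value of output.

Step 1: chain([2, 3, 5], [11, 14, 13], [21, 25, 21]) = [2, 3, 5, 11, 14, 13, 21, 25, 21].
Step 2: islice takes first 5 elements: [2, 3, 5, 11, 14].
Therefore output = [2, 3, 5, 11, 14].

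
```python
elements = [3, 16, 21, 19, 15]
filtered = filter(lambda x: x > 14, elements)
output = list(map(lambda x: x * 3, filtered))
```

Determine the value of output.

Step 1: Filter elements for elements > 14:
  3: removed
  16: kept
  21: kept
  19: kept
  15: kept
Step 2: Map x * 3 on filtered [16, 21, 19, 15]:
  16 -> 48
  21 -> 63
  19 -> 57
  15 -> 45
Therefore output = [48, 63, 57, 45].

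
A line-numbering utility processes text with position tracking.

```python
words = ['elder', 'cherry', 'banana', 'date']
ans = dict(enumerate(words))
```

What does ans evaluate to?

Step 1: enumerate pairs indices with words:
  0 -> 'elder'
  1 -> 'cherry'
  2 -> 'banana'
  3 -> 'date'
Therefore ans = {0: 'elder', 1: 'cherry', 2: 'banana', 3: 'date'}.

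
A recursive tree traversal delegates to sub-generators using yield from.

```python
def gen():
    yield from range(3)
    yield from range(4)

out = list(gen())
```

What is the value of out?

Step 1: Trace yields in order:
  yield 0
  yield 1
  yield 2
  yield 0
  yield 1
  yield 2
  yield 3
Therefore out = [0, 1, 2, 0, 1, 2, 3].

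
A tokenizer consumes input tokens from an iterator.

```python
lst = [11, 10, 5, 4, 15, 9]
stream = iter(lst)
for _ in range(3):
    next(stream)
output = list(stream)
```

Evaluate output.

Step 1: Create iterator over [11, 10, 5, 4, 15, 9].
Step 2: Advance 3 positions (consuming [11, 10, 5]).
Step 3: list() collects remaining elements: [4, 15, 9].
Therefore output = [4, 15, 9].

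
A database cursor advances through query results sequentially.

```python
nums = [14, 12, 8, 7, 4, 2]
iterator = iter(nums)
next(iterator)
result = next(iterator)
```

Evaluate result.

Step 1: Create iterator over [14, 12, 8, 7, 4, 2].
Step 2: next() consumes 14.
Step 3: next() returns 12.
Therefore result = 12.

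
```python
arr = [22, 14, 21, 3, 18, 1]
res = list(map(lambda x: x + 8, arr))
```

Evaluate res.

Step 1: Apply lambda x: x + 8 to each element:
  22 -> 30
  14 -> 22
  21 -> 29
  3 -> 11
  18 -> 26
  1 -> 9
Therefore res = [30, 22, 29, 11, 26, 9].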